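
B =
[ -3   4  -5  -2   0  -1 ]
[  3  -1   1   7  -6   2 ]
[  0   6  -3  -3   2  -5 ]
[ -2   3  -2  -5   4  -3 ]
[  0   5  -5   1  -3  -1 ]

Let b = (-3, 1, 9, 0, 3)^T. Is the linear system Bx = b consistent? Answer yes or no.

Row reduce the augmented matrix [B | b].
R2 ← R2 + R1: [0, 3, -4, 5, -6, 1, -2]
R4 ← R4 − (2/3)·R1: [0, 1/3, 4/3, -11/3, 4, -7/3, 2]
R3 ← R3 − (2)·R2: [0, 0, 5, -13, 14, -7, 13]
R4 ← R4 − (1/9)·R2: [0, 0, 16/9, -38/9, 14/3, -22/9, 20/9]
R5 ← R5 − (5/3)·R2: [0, 0, 5/3, -22/3, 7, -8/3, 19/3]
R4 ← R4 − (16/45)·R3: [0, 0, 0, 2/5, -14/45, 2/45, -12/5]
R5 ← R5 − (1/3)·R3: [0, 0, 0, -3, 7/3, -1/3, 2]
R5 ← R5 + (15/2)·R4: [0, 0, 0, 0, 0, 0, -16]
The echelon form has 5 nonzero rows; the last pivot sits in the augmented column, so rank(B) = 4 but rank([B|b]) = 5.
Since the ranks differ, the system is inconsistent.

no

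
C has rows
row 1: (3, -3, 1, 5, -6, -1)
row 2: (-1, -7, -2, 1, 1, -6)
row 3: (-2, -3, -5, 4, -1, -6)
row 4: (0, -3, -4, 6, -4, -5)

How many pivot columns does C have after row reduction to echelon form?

Row reduce to echelon form.
R2 ← R2 + (1/3)·R1: [0, -8, -5/3, 8/3, -1, -19/3]
R3 ← R3 + (2/3)·R1: [0, -5, -13/3, 22/3, -5, -20/3]
R3 ← R3 − (5/8)·R2: [0, 0, -79/24, 17/3, -35/8, -65/24]
R4 ← R4 − (3/8)·R2: [0, 0, -27/8, 5, -29/8, -21/8]
R4 ← R4 − (81/79)·R3: [0, 0, 0, -64/79, 68/79, 12/79]
Echelon form has 4 nonzero rows, so rank(C) = 4.
Each nonzero row contributes one pivot column: 4 pivot columns.

4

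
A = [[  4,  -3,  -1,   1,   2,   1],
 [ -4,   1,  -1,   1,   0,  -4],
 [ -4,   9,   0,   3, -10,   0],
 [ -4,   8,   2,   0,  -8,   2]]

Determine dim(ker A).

2

Row reduce to echelon form.
R2 ← R2 + R1: [0, -2, -2, 2, 2, -3]
R3 ← R3 + R1: [0, 6, -1, 4, -8, 1]
R4 ← R4 + R1: [0, 5, 1, 1, -6, 3]
R3 ← R3 + (3)·R2: [0, 0, -7, 10, -2, -8]
R4 ← R4 + (5/2)·R2: [0, 0, -4, 6, -1, -9/2]
R4 ← R4 − (4/7)·R3: [0, 0, 0, 2/7, 1/7, 1/14]
4 nonzero rows, so rank(A) = 4.
A has 6 columns; by rank–nullity, nullity = 6 − 4 = 2.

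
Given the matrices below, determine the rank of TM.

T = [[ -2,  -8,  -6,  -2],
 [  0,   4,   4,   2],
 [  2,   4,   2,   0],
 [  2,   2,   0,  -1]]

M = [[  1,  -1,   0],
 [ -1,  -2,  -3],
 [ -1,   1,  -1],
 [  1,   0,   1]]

2

First compute TM:
[[ 10,  12,  28],
 [ -6,  -4, -14],
 [ -4,  -8, -14],
 [ -1,  -6,  -7]]
Now row reduce the product.
R2 ← R2 + (3/5)·R1: [0, 16/5, 14/5]
R3 ← R3 + (2/5)·R1: [0, -16/5, -14/5]
R4 ← R4 + (1/10)·R1: [0, -24/5, -21/5]
R3 ← R3 + R2: [0, 0, 0]
R4 ← R4 + (3/2)·R2: [0, 0, 0]
2 nonzero rows, so rank(TM) = 2.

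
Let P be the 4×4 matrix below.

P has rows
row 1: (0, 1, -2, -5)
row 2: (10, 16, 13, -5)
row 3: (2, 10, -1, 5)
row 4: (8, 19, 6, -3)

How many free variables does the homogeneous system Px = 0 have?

Row reduce to echelon form.
Swap R1 ↔ R2
R3 ← R3 − (1/5)·R1: [0, 34/5, -18/5, 6]
R4 ← R4 − (4/5)·R1: [0, 31/5, -22/5, 1]
R3 ← R3 − (34/5)·R2: [0, 0, 10, 40]
R4 ← R4 − (31/5)·R2: [0, 0, 8, 32]
R4 ← R4 − (4/5)·R3: [0, 0, 0, 0]
3 nonzero rows, so rank(P) = 3.
P has 4 columns; by rank–nullity, nullity = 4 − 3 = 1.

1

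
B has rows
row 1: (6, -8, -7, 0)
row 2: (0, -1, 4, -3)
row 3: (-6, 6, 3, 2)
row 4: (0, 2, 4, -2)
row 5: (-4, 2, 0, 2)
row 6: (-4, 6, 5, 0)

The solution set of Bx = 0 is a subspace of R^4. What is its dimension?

1

Row reduce to echelon form.
R3 ← R3 + R1: [0, -2, -4, 2]
R5 ← R5 + (2/3)·R1: [0, -10/3, -14/3, 2]
R6 ← R6 + (2/3)·R1: [0, 2/3, 1/3, 0]
R3 ← R3 − (2)·R2: [0, 0, -12, 8]
R4 ← R4 + (2)·R2: [0, 0, 12, -8]
R5 ← R5 − (10/3)·R2: [0, 0, -18, 12]
R6 ← R6 + (2/3)·R2: [0, 0, 3, -2]
R4 ← R4 + R3: [0, 0, 0, 0]
R5 ← R5 − (3/2)·R3: [0, 0, 0, 0]
R6 ← R6 + (1/4)·R3: [0, 0, 0, 0]
3 nonzero rows, so rank(B) = 3.
B has 4 columns; by rank–nullity, nullity = 4 − 3 = 1.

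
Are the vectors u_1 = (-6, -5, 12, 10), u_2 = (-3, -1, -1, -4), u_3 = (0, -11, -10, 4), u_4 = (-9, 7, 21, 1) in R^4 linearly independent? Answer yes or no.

yes

Form the matrix with these vectors as rows and row reduce.
R2 ← R2 − (1/2)·R1: [0, 3/2, -7, -9]
R4 ← R4 − (3/2)·R1: [0, 29/2, 3, -14]
R3 ← R3 + (22/3)·R2: [0, 0, -184/3, -62]
R4 ← R4 − (29/3)·R2: [0, 0, 212/3, 73]
R4 ← R4 + (53/46)·R3: [0, 0, 0, 36/23]
4 nonzero rows, so the 4 vectors span a space of dimension 4.
Since 4 = 4, the vectors are linearly independent.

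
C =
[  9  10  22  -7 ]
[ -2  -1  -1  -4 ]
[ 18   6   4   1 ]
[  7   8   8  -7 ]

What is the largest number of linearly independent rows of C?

4

Row reduce to echelon form.
R2 ← R2 + (2/9)·R1: [0, 11/9, 35/9, -50/9]
R3 ← R3 − (2)·R1: [0, -14, -40, 15]
R4 ← R4 − (7/9)·R1: [0, 2/9, -82/9, -14/9]
R3 ← R3 + (126/11)·R2: [0, 0, 50/11, -535/11]
R4 ← R4 − (2/11)·R2: [0, 0, -108/11, -6/11]
R4 ← R4 + (54/25)·R3: [0, 0, 0, -528/5]
Echelon form has 4 nonzero rows, so rank(C) = 4.
The rank gives the maximum number of linearly independent rows: 4.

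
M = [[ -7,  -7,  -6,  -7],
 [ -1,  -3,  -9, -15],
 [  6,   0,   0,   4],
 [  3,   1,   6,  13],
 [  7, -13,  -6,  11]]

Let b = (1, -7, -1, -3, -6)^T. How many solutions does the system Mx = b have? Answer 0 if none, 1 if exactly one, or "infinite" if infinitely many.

0

Row reduce the augmented matrix [M | b].
R2 ← R2 − (1/7)·R1: [0, -2, -57/7, -14, -50/7]
R3 ← R3 + (6/7)·R1: [0, -6, -36/7, -2, -1/7]
R4 ← R4 + (3/7)·R1: [0, -2, 24/7, 10, -18/7]
R5 ← R5 + R1: [0, -20, -12, 4, -5]
R3 ← R3 − (3)·R2: [0, 0, 135/7, 40, 149/7]
R4 ← R4 − R2: [0, 0, 81/7, 24, 32/7]
R5 ← R5 − (10)·R2: [0, 0, 486/7, 144, 465/7]
R4 ← R4 − (3/5)·R3: [0, 0, 0, 0, -41/5]
R5 ← R5 − (18/5)·R3: [0, 0, 0, 0, -51/5]
R5 ← R5 − (51/41)·R4: [0, 0, 0, 0, 0]
The echelon form has 4 nonzero rows; the last pivot sits in the augmented column, so rank(M) = 3 but rank([M|b]) = 4.
Since the ranks differ, the system is inconsistent.
It has no solutions.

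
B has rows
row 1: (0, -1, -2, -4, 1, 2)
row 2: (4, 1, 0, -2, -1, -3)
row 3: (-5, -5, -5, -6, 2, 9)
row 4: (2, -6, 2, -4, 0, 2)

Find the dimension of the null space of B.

Row reduce to echelon form.
Swap R1 ↔ R2
R3 ← R3 + (5/4)·R1: [0, -15/4, -5, -17/2, 3/4, 21/4]
R4 ← R4 − (1/2)·R1: [0, -13/2, 2, -3, 1/2, 7/2]
R3 ← R3 − (15/4)·R2: [0, 0, 5/2, 13/2, -3, -9/4]
R4 ← R4 − (13/2)·R2: [0, 0, 15, 23, -6, -19/2]
R4 ← R4 − (6)·R3: [0, 0, 0, -16, 12, 4]
4 nonzero rows, so rank(B) = 4.
B has 6 columns; by rank–nullity, nullity = 6 − 4 = 2.

2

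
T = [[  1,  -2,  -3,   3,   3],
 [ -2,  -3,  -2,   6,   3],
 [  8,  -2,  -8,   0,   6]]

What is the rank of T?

Row reduce to echelon form.
R2 ← R2 + (2)·R1: [0, -7, -8, 12, 9]
R3 ← R3 − (8)·R1: [0, 14, 16, -24, -18]
R3 ← R3 + (2)·R2: [0, 0, 0, 0, 0]
Echelon form has 2 nonzero rows, so rank(T) = 2.

2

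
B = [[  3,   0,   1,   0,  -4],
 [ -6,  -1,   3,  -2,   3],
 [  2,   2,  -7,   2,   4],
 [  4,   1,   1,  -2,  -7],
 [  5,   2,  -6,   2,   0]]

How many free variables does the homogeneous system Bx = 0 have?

2

Row reduce to echelon form.
R2 ← R2 + (2)·R1: [0, -1, 5, -2, -5]
R3 ← R3 − (2/3)·R1: [0, 2, -23/3, 2, 20/3]
R4 ← R4 − (4/3)·R1: [0, 1, -1/3, -2, -5/3]
R5 ← R5 − (5/3)·R1: [0, 2, -23/3, 2, 20/3]
R3 ← R3 + (2)·R2: [0, 0, 7/3, -2, -10/3]
R4 ← R4 + R2: [0, 0, 14/3, -4, -20/3]
R5 ← R5 + (2)·R2: [0, 0, 7/3, -2, -10/3]
R4 ← R4 − (2)·R3: [0, 0, 0, 0, 0]
R5 ← R5 − R3: [0, 0, 0, 0, 0]
3 nonzero rows, so rank(B) = 3.
B has 5 columns; by rank–nullity, nullity = 5 − 3 = 2.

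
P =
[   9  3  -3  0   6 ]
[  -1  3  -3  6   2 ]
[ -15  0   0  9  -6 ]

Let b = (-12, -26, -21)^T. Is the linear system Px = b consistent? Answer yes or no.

Row reduce the augmented matrix [P | b].
R2 ← R2 + (1/9)·R1: [0, 10/3, -10/3, 6, 8/3, -82/3]
R3 ← R3 + (5/3)·R1: [0, 5, -5, 9, 4, -41]
R3 ← R3 − (3/2)·R2: [0, 0, 0, 0, 0, 0]
The echelon form has 2 nonzero rows, and every pivot lies in the first 5 columns, so rank(P) = rank([P|b]) = 2.
The system is consistent.

yes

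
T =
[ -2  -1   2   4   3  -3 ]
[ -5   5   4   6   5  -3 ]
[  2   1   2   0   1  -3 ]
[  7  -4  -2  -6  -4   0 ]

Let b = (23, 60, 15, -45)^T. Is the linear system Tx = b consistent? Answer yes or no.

Row reduce the augmented matrix [T | b].
R2 ← R2 − (5/2)·R1: [0, 15/2, -1, -4, -5/2, 9/2, 5/2]
R3 ← R3 + R1: [0, 0, 4, 4, 4, -6, 38]
R4 ← R4 + (7/2)·R1: [0, -15/2, 5, 8, 13/2, -21/2, 71/2]
R4 ← R4 + R2: [0, 0, 4, 4, 4, -6, 38]
R4 ← R4 − R3: [0, 0, 0, 0, 0, 0, 0]
The echelon form has 3 nonzero rows, and every pivot lies in the first 6 columns, so rank(T) = rank([T|b]) = 3.
The system is consistent.

yes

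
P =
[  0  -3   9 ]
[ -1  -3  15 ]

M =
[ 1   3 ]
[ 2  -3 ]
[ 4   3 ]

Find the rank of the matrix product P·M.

First compute PM:
[[ 30,  36],
 [ 53,  51]]
Now row reduce the product.
R2 ← R2 − (53/30)·R1: [0, -63/5]
2 nonzero rows, so rank(PM) = 2.

2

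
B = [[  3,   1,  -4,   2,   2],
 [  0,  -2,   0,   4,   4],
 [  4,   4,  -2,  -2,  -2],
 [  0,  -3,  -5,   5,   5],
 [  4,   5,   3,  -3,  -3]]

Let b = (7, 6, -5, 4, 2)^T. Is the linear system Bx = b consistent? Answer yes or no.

Row reduce the augmented matrix [B | b].
R3 ← R3 − (4/3)·R1: [0, 8/3, 10/3, -14/3, -14/3, -43/3]
R5 ← R5 − (4/3)·R1: [0, 11/3, 25/3, -17/3, -17/3, -22/3]
R3 ← R3 + (4/3)·R2: [0, 0, 10/3, 2/3, 2/3, -19/3]
R4 ← R4 − (3/2)·R2: [0, 0, -5, -1, -1, -5]
R5 ← R5 + (11/6)·R2: [0, 0, 25/3, 5/3, 5/3, 11/3]
R4 ← R4 + (3/2)·R3: [0, 0, 0, 0, 0, -29/2]
R5 ← R5 − (5/2)·R3: [0, 0, 0, 0, 0, 39/2]
R5 ← R5 + (39/29)·R4: [0, 0, 0, 0, 0, 0]
The echelon form has 4 nonzero rows; the last pivot sits in the augmented column, so rank(B) = 3 but rank([B|b]) = 4.
Since the ranks differ, the system is inconsistent.

no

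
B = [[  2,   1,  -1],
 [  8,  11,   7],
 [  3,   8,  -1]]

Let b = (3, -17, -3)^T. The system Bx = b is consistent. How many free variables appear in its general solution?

0

Row reduce the augmented matrix [B | b].
R2 ← R2 − (4)·R1: [0, 7, 11, -29]
R3 ← R3 − (3/2)·R1: [0, 13/2, 1/2, -15/2]
R3 ← R3 − (13/14)·R2: [0, 0, -68/7, 136/7]
The echelon form has 3 nonzero rows, and every pivot lies in the first 3 columns, so rank(B) = rank([B|b]) = 3.
The system is consistent.
Free variables = (unknowns) − (rank) = 3 − 3 = 0.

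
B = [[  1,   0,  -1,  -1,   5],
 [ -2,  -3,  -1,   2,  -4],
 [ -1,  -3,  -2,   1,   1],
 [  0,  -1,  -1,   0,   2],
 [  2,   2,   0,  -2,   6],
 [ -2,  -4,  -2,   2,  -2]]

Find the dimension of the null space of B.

Row reduce to echelon form.
R2 ← R2 + (2)·R1: [0, -3, -3, 0, 6]
R3 ← R3 + R1: [0, -3, -3, 0, 6]
R5 ← R5 − (2)·R1: [0, 2, 2, 0, -4]
R6 ← R6 + (2)·R1: [0, -4, -4, 0, 8]
R3 ← R3 − R2: [0, 0, 0, 0, 0]
R4 ← R4 − (1/3)·R2: [0, 0, 0, 0, 0]
R5 ← R5 + (2/3)·R2: [0, 0, 0, 0, 0]
R6 ← R6 − (4/3)·R2: [0, 0, 0, 0, 0]
2 nonzero rows, so rank(B) = 2.
B has 5 columns; by rank–nullity, nullity = 5 − 2 = 3.

3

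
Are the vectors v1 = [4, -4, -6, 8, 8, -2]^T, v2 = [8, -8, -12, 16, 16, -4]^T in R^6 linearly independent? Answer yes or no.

no

Form the matrix with these vectors as rows and row reduce.
R2 ← R2 − (2)·R1: [0, 0, 0, 0, 0, 0]
1 nonzero row, so the 2 vectors span a space of dimension 1.
Since 1 < 2, the vectors are linearly dependent.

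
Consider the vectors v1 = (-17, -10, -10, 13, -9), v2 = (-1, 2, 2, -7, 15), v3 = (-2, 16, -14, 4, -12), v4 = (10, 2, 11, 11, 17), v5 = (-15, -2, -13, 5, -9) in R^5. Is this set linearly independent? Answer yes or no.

no

Form the matrix with these vectors as rows and row reduce.
R2 ← R2 − (1/17)·R1: [0, 44/17, 44/17, -132/17, 264/17]
R3 ← R3 − (2/17)·R1: [0, 292/17, -218/17, 42/17, -186/17]
R4 ← R4 + (10/17)·R1: [0, -66/17, 87/17, 317/17, 199/17]
R5 ← R5 − (15/17)·R1: [0, 116/17, -71/17, -110/17, -18/17]
R3 ← R3 − (73/11)·R2: [0, 0, -30, 54, -114]
R4 ← R4 + (3/2)·R2: [0, 0, 9, 7, 35]
R5 ← R5 − (29/11)·R2: [0, 0, -11, 14, -42]
R4 ← R4 + (3/10)·R3: [0, 0, 0, 116/5, 4/5]
R5 ← R5 − (11/30)·R3: [0, 0, 0, -29/5, -1/5]
R5 ← R5 + (1/4)·R4: [0, 0, 0, 0, 0]
4 nonzero rows, so the 5 vectors span a space of dimension 4.
Since 4 < 5, the vectors are linearly dependent.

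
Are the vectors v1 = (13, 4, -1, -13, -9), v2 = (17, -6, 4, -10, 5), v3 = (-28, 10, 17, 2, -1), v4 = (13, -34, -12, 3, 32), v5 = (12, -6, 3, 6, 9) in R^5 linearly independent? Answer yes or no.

no

Form the matrix with these vectors as rows and row reduce.
R2 ← R2 − (17/13)·R1: [0, -146/13, 69/13, 7, 218/13]
R3 ← R3 + (28/13)·R1: [0, 242/13, 193/13, -26, -265/13]
R4 ← R4 − R1: [0, -38, -11, 16, 41]
R5 ← R5 − (12/13)·R1: [0, -126/13, 51/13, 18, 225/13]
R3 ← R3 + (121/73)·R2: [0, 0, 1726/73, -1051/73, 541/73]
R4 ← R4 − (247/73)·R2: [0, 0, -2114/73, -561/73, -1149/73]
R5 ← R5 − (63/73)·R2: [0, 0, -48/73, 873/73, 207/73]
R4 ← R4 + (1057/863)·R3: [0, 0, 0, -21850/863, -5750/863]
R5 ← R5 + (24/863)·R3: [0, 0, 0, 9975/863, 2625/863]
R5 ← R5 + (21/46)·R4: [0, 0, 0, 0, 0]
4 nonzero rows, so the 5 vectors span a space of dimension 4.
Since 4 < 5, the vectors are linearly dependent.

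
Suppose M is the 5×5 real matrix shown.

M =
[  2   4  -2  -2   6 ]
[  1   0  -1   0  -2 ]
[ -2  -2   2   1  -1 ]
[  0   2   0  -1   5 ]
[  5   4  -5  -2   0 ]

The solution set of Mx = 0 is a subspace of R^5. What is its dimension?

Row reduce to echelon form.
R2 ← R2 − (1/2)·R1: [0, -2, 0, 1, -5]
R3 ← R3 + R1: [0, 2, 0, -1, 5]
R5 ← R5 − (5/2)·R1: [0, -6, 0, 3, -15]
R3 ← R3 + R2: [0, 0, 0, 0, 0]
R4 ← R4 + R2: [0, 0, 0, 0, 0]
R5 ← R5 − (3)·R2: [0, 0, 0, 0, 0]
2 nonzero rows, so rank(M) = 2.
M has 5 columns; by rank–nullity, nullity = 5 − 2 = 3.

3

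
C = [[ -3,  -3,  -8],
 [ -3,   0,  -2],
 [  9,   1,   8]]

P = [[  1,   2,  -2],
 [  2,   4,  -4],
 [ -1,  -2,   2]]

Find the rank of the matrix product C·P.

First compute CP:
[[ -1,  -2,   2],
 [ -1,  -2,   2],
 [  3,   6,  -6]]
Now row reduce the product.
R2 ← R2 − R1: [0, 0, 0]
R3 ← R3 + (3)·R1: [0, 0, 0]
1 nonzero row, so rank(CP) = 1.

1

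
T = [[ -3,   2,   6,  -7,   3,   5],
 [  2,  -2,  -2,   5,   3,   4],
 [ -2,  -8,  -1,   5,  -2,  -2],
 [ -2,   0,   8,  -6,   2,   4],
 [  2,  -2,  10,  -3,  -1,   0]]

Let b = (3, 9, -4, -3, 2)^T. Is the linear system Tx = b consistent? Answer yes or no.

Row reduce the augmented matrix [T | b].
R2 ← R2 + (2/3)·R1: [0, -2/3, 2, 1/3, 5, 22/3, 11]
R3 ← R3 − (2/3)·R1: [0, -28/3, -5, 29/3, -4, -16/3, -6]
R4 ← R4 − (2/3)·R1: [0, -4/3, 4, -4/3, 0, 2/3, -5]
R5 ← R5 + (2/3)·R1: [0, -2/3, 14, -23/3, 1, 10/3, 4]
R3 ← R3 − (14)·R2: [0, 0, -33, 5, -74, -108, -160]
R4 ← R4 − (2)·R2: [0, 0, 0, -2, -10, -14, -27]
R5 ← R5 − R2: [0, 0, 12, -8, -4, -4, -7]
R5 ← R5 + (4/11)·R3: [0, 0, 0, -68/11, -340/11, -476/11, -717/11]
R5 ← R5 − (34/11)·R4: [0, 0, 0, 0, 0, 0, 201/11]
The echelon form has 5 nonzero rows; the last pivot sits in the augmented column, so rank(T) = 4 but rank([T|b]) = 5.
Since the ranks differ, the system is inconsistent.

no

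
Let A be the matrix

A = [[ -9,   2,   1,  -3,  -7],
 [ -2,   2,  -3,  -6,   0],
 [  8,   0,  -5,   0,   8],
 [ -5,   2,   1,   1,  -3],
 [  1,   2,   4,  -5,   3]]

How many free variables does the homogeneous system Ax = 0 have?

1

Row reduce to echelon form.
R2 ← R2 − (2/9)·R1: [0, 14/9, -29/9, -16/3, 14/9]
R3 ← R3 + (8/9)·R1: [0, 16/9, -37/9, -8/3, 16/9]
R4 ← R4 − (5/9)·R1: [0, 8/9, 4/9, 8/3, 8/9]
R5 ← R5 + (1/9)·R1: [0, 20/9, 37/9, -16/3, 20/9]
R3 ← R3 − (8/7)·R2: [0, 0, -3/7, 24/7, 0]
R4 ← R4 − (4/7)·R2: [0, 0, 16/7, 40/7, 0]
R5 ← R5 − (10/7)·R2: [0, 0, 61/7, 16/7, 0]
R4 ← R4 + (16/3)·R3: [0, 0, 0, 24, 0]
R5 ← R5 + (61/3)·R3: [0, 0, 0, 72, 0]
R5 ← R5 − (3)·R4: [0, 0, 0, 0, 0]
4 nonzero rows, so rank(A) = 4.
A has 5 columns; by rank–nullity, nullity = 5 − 4 = 1.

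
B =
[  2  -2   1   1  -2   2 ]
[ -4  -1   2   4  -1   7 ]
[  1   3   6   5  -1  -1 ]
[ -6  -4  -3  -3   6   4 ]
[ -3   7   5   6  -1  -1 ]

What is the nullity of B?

2

Row reduce to echelon form.
R2 ← R2 + (2)·R1: [0, -5, 4, 6, -5, 11]
R3 ← R3 − (1/2)·R1: [0, 4, 11/2, 9/2, 0, -2]
R4 ← R4 + (3)·R1: [0, -10, 0, 0, 0, 10]
R5 ← R5 + (3/2)·R1: [0, 4, 13/2, 15/2, -4, 2]
R3 ← R3 + (4/5)·R2: [0, 0, 87/10, 93/10, -4, 34/5]
R4 ← R4 − (2)·R2: [0, 0, -8, -12, 10, -12]
R5 ← R5 + (4/5)·R2: [0, 0, 97/10, 123/10, -8, 54/5]
R4 ← R4 + (80/87)·R3: [0, 0, 0, -100/29, 550/87, -500/87]
R5 ← R5 − (97/87)·R3: [0, 0, 0, 56/29, -308/87, 280/87]
R5 ← R5 + (14/25)·R4: [0, 0, 0, 0, 0, 0]
4 nonzero rows, so rank(B) = 4.
B has 6 columns; by rank–nullity, nullity = 6 − 4 = 2.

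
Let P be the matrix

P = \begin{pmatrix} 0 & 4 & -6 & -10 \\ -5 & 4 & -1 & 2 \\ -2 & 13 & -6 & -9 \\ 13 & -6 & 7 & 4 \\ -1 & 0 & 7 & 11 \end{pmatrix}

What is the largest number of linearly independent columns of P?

Row reduce to echelon form.
Swap R1 ↔ R2
R3 ← R3 − (2/5)·R1: [0, 57/5, -28/5, -49/5]
R4 ← R4 + (13/5)·R1: [0, 22/5, 22/5, 46/5]
R5 ← R5 − (1/5)·R1: [0, -4/5, 36/5, 53/5]
R3 ← R3 − (57/20)·R2: [0, 0, 23/2, 187/10]
R4 ← R4 − (11/10)·R2: [0, 0, 11, 101/5]
R5 ← R5 + (1/5)·R2: [0, 0, 6, 43/5]
R4 ← R4 − (22/23)·R3: [0, 0, 0, 266/115]
R5 ← R5 − (12/23)·R3: [0, 0, 0, -133/115]
R5 ← R5 + (1/2)·R4: [0, 0, 0, 0]
Echelon form has 4 nonzero rows, so rank(P) = 4.
The rank gives the maximum number of linearly independent columns: 4.

4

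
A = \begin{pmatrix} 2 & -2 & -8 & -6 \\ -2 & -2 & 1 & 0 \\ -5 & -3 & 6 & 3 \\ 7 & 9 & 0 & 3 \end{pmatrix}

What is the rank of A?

Row reduce to echelon form.
R2 ← R2 + R1: [0, -4, -7, -6]
R3 ← R3 + (5/2)·R1: [0, -8, -14, -12]
R4 ← R4 − (7/2)·R1: [0, 16, 28, 24]
R3 ← R3 − (2)·R2: [0, 0, 0, 0]
R4 ← R4 + (4)·R2: [0, 0, 0, 0]
Echelon form has 2 nonzero rows, so rank(A) = 2.

2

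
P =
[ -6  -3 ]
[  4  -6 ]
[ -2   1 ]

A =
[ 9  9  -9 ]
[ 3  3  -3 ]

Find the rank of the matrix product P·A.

First compute PA:
[[-63, -63,  63],
 [ 18,  18, -18],
 [-15, -15,  15]]
Now row reduce the product.
R2 ← R2 + (2/7)·R1: [0, 0, 0]
R3 ← R3 − (5/21)·R1: [0, 0, 0]
1 nonzero row, so rank(PA) = 1.

1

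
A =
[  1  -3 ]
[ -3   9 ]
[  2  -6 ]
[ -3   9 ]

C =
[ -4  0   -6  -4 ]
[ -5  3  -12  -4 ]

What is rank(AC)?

First compute AC:
[[ 11,  -9,  30,   8],
 [-33,  27, -90, -24],
 [ 22, -18,  60,  16],
 [-33,  27, -90, -24]]
Now row reduce the product.
R2 ← R2 + (3)·R1: [0, 0, 0, 0]
R3 ← R3 − (2)·R1: [0, 0, 0, 0]
R4 ← R4 + (3)·R1: [0, 0, 0, 0]
1 nonzero row, so rank(AC) = 1.

1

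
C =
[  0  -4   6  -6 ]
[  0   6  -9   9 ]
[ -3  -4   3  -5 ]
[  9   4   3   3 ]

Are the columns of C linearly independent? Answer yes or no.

Row reduce C to echelon form.
Swap R1 ↔ R3
R4 ← R4 + (3)·R1: [0, -8, 12, -12]
R3 ← R3 + (2/3)·R2: [0, 0, 0, 0]
R4 ← R4 + (4/3)·R2: [0, 0, 0, 0]
2 pivots among 4 columns.
Only 2 < 4 pivot columns, so the columns are linearly dependent.

no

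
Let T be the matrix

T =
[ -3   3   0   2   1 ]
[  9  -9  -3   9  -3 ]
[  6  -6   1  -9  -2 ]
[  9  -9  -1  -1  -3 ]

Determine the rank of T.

Row reduce to echelon form.
R2 ← R2 + (3)·R1: [0, 0, -3, 15, 0]
R3 ← R3 + (2)·R1: [0, 0, 1, -5, 0]
R4 ← R4 + (3)·R1: [0, 0, -1, 5, 0]
R3 ← R3 + (1/3)·R2: [0, 0, 0, 0, 0]
R4 ← R4 − (1/3)·R2: [0, 0, 0, 0, 0]
Echelon form has 2 nonzero rows, so rank(T) = 2.

2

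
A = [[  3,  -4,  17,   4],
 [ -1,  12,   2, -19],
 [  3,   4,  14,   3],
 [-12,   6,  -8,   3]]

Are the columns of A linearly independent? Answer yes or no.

Row reduce A to echelon form.
R2 ← R2 + (1/3)·R1: [0, 32/3, 23/3, -53/3]
R3 ← R3 − R1: [0, 8, -3, -1]
R4 ← R4 + (4)·R1: [0, -10, 60, 19]
R3 ← R3 − (3/4)·R2: [0, 0, -35/4, 49/4]
R4 ← R4 + (15/16)·R2: [0, 0, 1075/16, 39/16]
R4 ← R4 + (215/28)·R3: [0, 0, 0, 193/2]
4 pivots among 4 columns.
Every column is a pivot column, so the columns are linearly independent.

yes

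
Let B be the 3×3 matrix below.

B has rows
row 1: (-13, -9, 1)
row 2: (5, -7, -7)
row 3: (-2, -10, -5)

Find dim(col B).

Row reduce to echelon form.
R2 ← R2 + (5/13)·R1: [0, -136/13, -86/13]
R3 ← R3 − (2/13)·R1: [0, -112/13, -67/13]
R3 ← R3 − (14/17)·R2: [0, 0, 5/17]
Echelon form has 3 nonzero rows, so rank(B) = 3.
The column space has dimension equal to the rank: 3.

3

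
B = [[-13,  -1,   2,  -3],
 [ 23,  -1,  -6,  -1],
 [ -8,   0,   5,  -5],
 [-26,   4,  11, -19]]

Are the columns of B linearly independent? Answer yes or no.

Row reduce B to echelon form.
R2 ← R2 + (23/13)·R1: [0, -36/13, -32/13, -82/13]
R3 ← R3 − (8/13)·R1: [0, 8/13, 49/13, -41/13]
R4 ← R4 − (2)·R1: [0, 6, 7, -13]
R3 ← R3 + (2/9)·R2: [0, 0, 29/9, -41/9]
R4 ← R4 + (13/6)·R2: [0, 0, 5/3, -80/3]
R4 ← R4 − (15/29)·R3: [0, 0, 0, -705/29]
4 pivots among 4 columns.
Every column is a pivot column, so the columns are linearly independent.

yes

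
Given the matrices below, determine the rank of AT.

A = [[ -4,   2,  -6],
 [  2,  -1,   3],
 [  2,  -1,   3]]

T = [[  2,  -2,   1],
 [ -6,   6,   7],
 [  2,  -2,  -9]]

1

First compute AT:
[[-32,  32,  64],
 [ 16, -16, -32],
 [ 16, -16, -32]]
Now row reduce the product.
R2 ← R2 + (1/2)·R1: [0, 0, 0]
R3 ← R3 + (1/2)·R1: [0, 0, 0]
1 nonzero row, so rank(AT) = 1.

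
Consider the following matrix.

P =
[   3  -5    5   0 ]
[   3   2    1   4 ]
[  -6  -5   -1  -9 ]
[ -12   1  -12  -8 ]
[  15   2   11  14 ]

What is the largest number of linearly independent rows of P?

Row reduce to echelon form.
R2 ← R2 − R1: [0, 7, -4, 4]
R3 ← R3 + (2)·R1: [0, -15, 9, -9]
R4 ← R4 + (4)·R1: [0, -19, 8, -8]
R5 ← R5 − (5)·R1: [0, 27, -14, 14]
R3 ← R3 + (15/7)·R2: [0, 0, 3/7, -3/7]
R4 ← R4 + (19/7)·R2: [0, 0, -20/7, 20/7]
R5 ← R5 − (27/7)·R2: [0, 0, 10/7, -10/7]
R4 ← R4 + (20/3)·R3: [0, 0, 0, 0]
R5 ← R5 − (10/3)·R3: [0, 0, 0, 0]
Echelon form has 3 nonzero rows, so rank(P) = 3.
The rank gives the maximum number of linearly independent rows: 3.

3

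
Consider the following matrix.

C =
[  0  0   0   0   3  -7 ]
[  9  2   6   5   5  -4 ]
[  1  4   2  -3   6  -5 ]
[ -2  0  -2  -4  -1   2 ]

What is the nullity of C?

2

Row reduce to echelon form.
Swap R1 ↔ R2
R3 ← R3 − (1/9)·R1: [0, 34/9, 4/3, -32/9, 49/9, -41/9]
R4 ← R4 + (2/9)·R1: [0, 4/9, -2/3, -26/9, 1/9, 10/9]
Swap R2 ↔ R3
R4 ← R4 − (2/17)·R2: [0, 0, -14/17, -42/17, -9/17, 28/17]
Swap R3 ↔ R4
4 nonzero rows, so rank(C) = 4.
C has 6 columns; by rank–nullity, nullity = 6 − 4 = 2.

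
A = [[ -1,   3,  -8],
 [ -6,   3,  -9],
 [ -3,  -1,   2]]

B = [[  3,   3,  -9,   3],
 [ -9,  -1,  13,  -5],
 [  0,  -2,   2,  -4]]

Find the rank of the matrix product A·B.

2

First compute AB:
[[-30,  10,  32,  14],
 [-45,  -3,  75,   3],
 [  0, -12,  18, -12]]
Now row reduce the product.
R2 ← R2 − (3/2)·R1: [0, -18, 27, -18]
R3 ← R3 − (2/3)·R2: [0, 0, 0, 0]
2 nonzero rows, so rank(AB) = 2.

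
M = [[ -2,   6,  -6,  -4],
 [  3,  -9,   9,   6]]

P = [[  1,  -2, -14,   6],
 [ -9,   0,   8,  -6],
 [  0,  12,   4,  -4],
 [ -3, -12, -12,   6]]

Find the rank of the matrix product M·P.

First compute MP:
[[-44, -20, 100, -48],
 [ 66,  30, -150,  72]]
Now row reduce the product.
R2 ← R2 + (3/2)·R1: [0, 0, 0, 0]
1 nonzero row, so rank(MP) = 1.

1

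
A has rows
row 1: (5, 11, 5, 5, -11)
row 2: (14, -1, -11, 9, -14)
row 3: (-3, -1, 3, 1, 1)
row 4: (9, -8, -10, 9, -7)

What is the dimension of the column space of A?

4

Row reduce to echelon form.
R2 ← R2 − (14/5)·R1: [0, -159/5, -25, -5, 84/5]
R3 ← R3 + (3/5)·R1: [0, 28/5, 6, 4, -28/5]
R4 ← R4 − (9/5)·R1: [0, -139/5, -19, 0, 64/5]
R3 ← R3 + (28/159)·R2: [0, 0, 254/159, 496/159, -140/53]
R4 ← R4 − (139/159)·R2: [0, 0, 454/159, 695/159, -100/53]
R4 ← R4 − (227/127)·R3: [0, 0, 0, -153/127, 360/127]
Echelon form has 4 nonzero rows, so rank(A) = 4.
The column space has dimension equal to the rank: 4.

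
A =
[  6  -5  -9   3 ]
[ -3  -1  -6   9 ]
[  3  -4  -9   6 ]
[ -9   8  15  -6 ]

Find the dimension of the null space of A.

Row reduce to echelon form.
R2 ← R2 + (1/2)·R1: [0, -7/2, -21/2, 21/2]
R3 ← R3 − (1/2)·R1: [0, -3/2, -9/2, 9/2]
R4 ← R4 + (3/2)·R1: [0, 1/2, 3/2, -3/2]
R3 ← R3 − (3/7)·R2: [0, 0, 0, 0]
R4 ← R4 + (1/7)·R2: [0, 0, 0, 0]
2 nonzero rows, so rank(A) = 2.
A has 4 columns; by rank–nullity, nullity = 4 − 2 = 2.

2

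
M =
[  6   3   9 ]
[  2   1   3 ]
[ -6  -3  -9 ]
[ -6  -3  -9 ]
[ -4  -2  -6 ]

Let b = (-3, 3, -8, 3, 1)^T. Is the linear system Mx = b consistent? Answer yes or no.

Row reduce the augmented matrix [M | b].
R2 ← R2 − (1/3)·R1: [0, 0, 0, 4]
R3 ← R3 + R1: [0, 0, 0, -11]
R4 ← R4 + R1: [0, 0, 0, 0]
R5 ← R5 + (2/3)·R1: [0, 0, 0, -1]
R3 ← R3 + (11/4)·R2: [0, 0, 0, 0]
R5 ← R5 + (1/4)·R2: [0, 0, 0, 0]
The echelon form has 2 nonzero rows; the last pivot sits in the augmented column, so rank(M) = 1 but rank([M|b]) = 2.
Since the ranks differ, the system is inconsistent.

no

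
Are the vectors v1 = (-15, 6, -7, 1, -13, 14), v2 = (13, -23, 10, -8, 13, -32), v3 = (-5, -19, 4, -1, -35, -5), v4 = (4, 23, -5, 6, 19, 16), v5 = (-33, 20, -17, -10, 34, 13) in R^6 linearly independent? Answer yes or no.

yes

Form the matrix with these vectors as rows and row reduce.
R2 ← R2 + (13/15)·R1: [0, -89/5, 59/15, -107/15, 26/15, -298/15]
R3 ← R3 − (1/3)·R1: [0, -21, 19/3, -4/3, -92/3, -29/3]
R4 ← R4 + (4/15)·R1: [0, 123/5, -103/15, 94/15, 233/15, 296/15]
R5 ← R5 − (11/5)·R1: [0, 34/5, -8/5, -61/5, 313/5, -89/5]
R3 ← R3 − (105/89)·R2: [0, 0, 452/267, 1891/267, -8734/267, 3677/267]
R4 ← R4 + (123/89)·R2: [0, 0, -382/267, -959/267, 4787/267, -2062/267]
R5 ← R5 + (34/89)·R2: [0, 0, -26/267, -3985/267, 16891/267, -6779/267]
R4 ← R4 + (191/226)·R3: [0, 0, 0, 541/226, -1098/113, 885/226]
R5 ← R5 + (13/226)·R3: [0, 0, 0, -3281/226, 6936/113, -5559/226]
R5 ← R5 + (3281/541)·R4: [0, 0, 0, 0, 1326/541, -459/541]
5 nonzero rows, so the 5 vectors span a space of dimension 5.
Since 5 = 5, the vectors are linearly independent.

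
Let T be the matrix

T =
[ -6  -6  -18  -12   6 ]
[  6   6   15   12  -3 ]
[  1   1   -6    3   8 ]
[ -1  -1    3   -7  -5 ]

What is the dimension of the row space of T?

Row reduce to echelon form.
R2 ← R2 + R1: [0, 0, -3, 0, 3]
R3 ← R3 + (1/6)·R1: [0, 0, -9, 1, 9]
R4 ← R4 − (1/6)·R1: [0, 0, 6, -5, -6]
R3 ← R3 − (3)·R2: [0, 0, 0, 1, 0]
R4 ← R4 + (2)·R2: [0, 0, 0, -5, 0]
R4 ← R4 + (5)·R3: [0, 0, 0, 0, 0]
Echelon form has 3 nonzero rows, so rank(T) = 3.
The row space has dimension equal to the rank: 3.

3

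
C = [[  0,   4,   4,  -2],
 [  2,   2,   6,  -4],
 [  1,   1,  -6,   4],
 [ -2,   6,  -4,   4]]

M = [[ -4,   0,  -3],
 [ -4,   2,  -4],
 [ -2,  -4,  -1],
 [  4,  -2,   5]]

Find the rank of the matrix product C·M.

3

First compute CM:
[[-32,  -4, -30],
 [-44, -12, -40],
 [ 20,  18,  19],
 [  8,  20,   6]]
Now row reduce the product.
R2 ← R2 − (11/8)·R1: [0, -13/2, 5/4]
R3 ← R3 + (5/8)·R1: [0, 31/2, 1/4]
R4 ← R4 + (1/4)·R1: [0, 19, -3/2]
R3 ← R3 + (31/13)·R2: [0, 0, 42/13]
R4 ← R4 + (38/13)·R2: [0, 0, 28/13]
R4 ← R4 − (2/3)·R3: [0, 0, 0]
3 nonzero rows, so rank(CM) = 3.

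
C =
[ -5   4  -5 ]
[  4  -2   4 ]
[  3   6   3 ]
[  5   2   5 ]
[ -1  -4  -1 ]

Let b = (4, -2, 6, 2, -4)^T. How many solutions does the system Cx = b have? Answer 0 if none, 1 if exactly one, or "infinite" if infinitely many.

infinite

Row reduce the augmented matrix [C | b].
R2 ← R2 + (4/5)·R1: [0, 6/5, 0, 6/5]
R3 ← R3 + (3/5)·R1: [0, 42/5, 0, 42/5]
R4 ← R4 + R1: [0, 6, 0, 6]
R5 ← R5 − (1/5)·R1: [0, -24/5, 0, -24/5]
R3 ← R3 − (7)·R2: [0, 0, 0, 0]
R4 ← R4 − (5)·R2: [0, 0, 0, 0]
R5 ← R5 + (4)·R2: [0, 0, 0, 0]
The echelon form has 2 nonzero rows, and every pivot lies in the first 3 columns, so rank(C) = rank([C|b]) = 2.
The system is consistent.
rank = 2 < 3 unknowns, so there are infinitely many solutions.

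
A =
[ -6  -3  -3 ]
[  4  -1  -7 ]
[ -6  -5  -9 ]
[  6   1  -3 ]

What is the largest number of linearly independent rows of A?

Row reduce to echelon form.
R2 ← R2 + (2/3)·R1: [0, -3, -9]
R3 ← R3 − R1: [0, -2, -6]
R4 ← R4 + R1: [0, -2, -6]
R3 ← R3 − (2/3)·R2: [0, 0, 0]
R4 ← R4 − (2/3)·R2: [0, 0, 0]
Echelon form has 2 nonzero rows, so rank(A) = 2.
The rank gives the maximum number of linearly independent rows: 2.

2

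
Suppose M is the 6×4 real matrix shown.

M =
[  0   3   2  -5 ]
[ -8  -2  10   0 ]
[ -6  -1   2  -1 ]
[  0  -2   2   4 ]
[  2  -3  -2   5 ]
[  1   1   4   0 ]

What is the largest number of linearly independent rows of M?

Row reduce to echelon form.
Swap R1 ↔ R2
R3 ← R3 − (3/4)·R1: [0, 1/2, -11/2, -1]
R5 ← R5 + (1/4)·R1: [0, -7/2, 1/2, 5]
R6 ← R6 + (1/8)·R1: [0, 3/4, 21/4, 0]
R3 ← R3 − (1/6)·R2: [0, 0, -35/6, -1/6]
R4 ← R4 + (2/3)·R2: [0, 0, 10/3, 2/3]
R5 ← R5 + (7/6)·R2: [0, 0, 17/6, -5/6]
R6 ← R6 − (1/4)·R2: [0, 0, 19/4, 5/4]
R4 ← R4 + (4/7)·R3: [0, 0, 0, 4/7]
R5 ← R5 + (17/35)·R3: [0, 0, 0, -32/35]
R6 ← R6 + (57/70)·R3: [0, 0, 0, 39/35]
R5 ← R5 + (8/5)·R4: [0, 0, 0, 0]
R6 ← R6 − (39/20)·R4: [0, 0, 0, 0]
Echelon form has 4 nonzero rows, so rank(M) = 4.
The rank gives the maximum number of linearly independent rows: 4.

4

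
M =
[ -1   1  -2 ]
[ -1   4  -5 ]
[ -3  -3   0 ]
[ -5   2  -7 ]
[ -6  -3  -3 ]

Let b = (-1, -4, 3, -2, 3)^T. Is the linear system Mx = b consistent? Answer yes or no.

Row reduce the augmented matrix [M | b].
R2 ← R2 − R1: [0, 3, -3, -3]
R3 ← R3 − (3)·R1: [0, -6, 6, 6]
R4 ← R4 − (5)·R1: [0, -3, 3, 3]
R5 ← R5 − (6)·R1: [0, -9, 9, 9]
R3 ← R3 + (2)·R2: [0, 0, 0, 0]
R4 ← R4 + R2: [0, 0, 0, 0]
R5 ← R5 + (3)·R2: [0, 0, 0, 0]
The echelon form has 2 nonzero rows, and every pivot lies in the first 3 columns, so rank(M) = rank([M|b]) = 2.
The system is consistent.

yes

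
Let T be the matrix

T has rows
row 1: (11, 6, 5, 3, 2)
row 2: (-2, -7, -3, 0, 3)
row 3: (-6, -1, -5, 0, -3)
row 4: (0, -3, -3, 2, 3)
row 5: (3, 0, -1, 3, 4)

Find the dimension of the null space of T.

1

Row reduce to echelon form.
R2 ← R2 + (2/11)·R1: [0, -65/11, -23/11, 6/11, 37/11]
R3 ← R3 + (6/11)·R1: [0, 25/11, -25/11, 18/11, -21/11]
R5 ← R5 − (3/11)·R1: [0, -18/11, -26/11, 24/11, 38/11]
R3 ← R3 + (5/13)·R2: [0, 0, -40/13, 24/13, -8/13]
R4 ← R4 − (33/65)·R2: [0, 0, -126/65, 112/65, 84/65]
R5 ← R5 − (18/65)·R2: [0, 0, -116/65, 132/65, 164/65]
R4 ← R4 − (63/100)·R3: [0, 0, 0, 14/25, 42/25]
R5 ← R5 − (29/50)·R3: [0, 0, 0, 24/25, 72/25]
R5 ← R5 − (12/7)·R4: [0, 0, 0, 0, 0]
4 nonzero rows, so rank(T) = 4.
T has 5 columns; by rank–nullity, nullity = 5 − 4 = 1.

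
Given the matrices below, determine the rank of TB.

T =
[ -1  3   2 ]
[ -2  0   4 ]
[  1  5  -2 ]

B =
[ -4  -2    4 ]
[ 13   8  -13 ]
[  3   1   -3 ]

First compute TB:
[[ 49,  28, -49],
 [ 20,   8, -20],
 [ 55,  36, -55]]
Now row reduce the product.
R2 ← R2 − (20/49)·R1: [0, -24/7, 0]
R3 ← R3 − (55/49)·R1: [0, 32/7, 0]
R3 ← R3 + (4/3)·R2: [0, 0, 0]
2 nonzero rows, so rank(TB) = 2.

2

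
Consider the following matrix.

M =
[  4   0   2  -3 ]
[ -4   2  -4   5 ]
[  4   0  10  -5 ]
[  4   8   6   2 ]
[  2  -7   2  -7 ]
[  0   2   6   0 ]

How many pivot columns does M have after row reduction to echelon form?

Row reduce to echelon form.
R2 ← R2 + R1: [0, 2, -2, 2]
R3 ← R3 − R1: [0, 0, 8, -2]
R4 ← R4 − R1: [0, 8, 4, 5]
R5 ← R5 − (1/2)·R1: [0, -7, 1, -11/2]
R4 ← R4 − (4)·R2: [0, 0, 12, -3]
R5 ← R5 + (7/2)·R2: [0, 0, -6, 3/2]
R6 ← R6 − R2: [0, 0, 8, -2]
R4 ← R4 − (3/2)·R3: [0, 0, 0, 0]
R5 ← R5 + (3/4)·R3: [0, 0, 0, 0]
R6 ← R6 − R3: [0, 0, 0, 0]
Echelon form has 3 nonzero rows, so rank(M) = 3.
Each nonzero row contributes one pivot column: 3 pivot columns.

3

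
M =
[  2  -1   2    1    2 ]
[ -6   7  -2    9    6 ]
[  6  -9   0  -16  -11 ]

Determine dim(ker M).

Row reduce to echelon form.
R2 ← R2 + (3)·R1: [0, 4, 4, 12, 12]
R3 ← R3 − (3)·R1: [0, -6, -6, -19, -17]
R3 ← R3 + (3/2)·R2: [0, 0, 0, -1, 1]
3 nonzero rows, so rank(M) = 3.
M has 5 columns; by rank–nullity, nullity = 5 − 3 = 2.

2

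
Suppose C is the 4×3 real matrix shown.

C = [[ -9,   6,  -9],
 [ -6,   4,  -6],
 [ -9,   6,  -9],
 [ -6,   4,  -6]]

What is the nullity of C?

2

Row reduce to echelon form.
R2 ← R2 − (2/3)·R1: [0, 0, 0]
R3 ← R3 − R1: [0, 0, 0]
R4 ← R4 − (2/3)·R1: [0, 0, 0]
1 nonzero row, so rank(C) = 1.
C has 3 columns; by rank–nullity, nullity = 3 − 1 = 2.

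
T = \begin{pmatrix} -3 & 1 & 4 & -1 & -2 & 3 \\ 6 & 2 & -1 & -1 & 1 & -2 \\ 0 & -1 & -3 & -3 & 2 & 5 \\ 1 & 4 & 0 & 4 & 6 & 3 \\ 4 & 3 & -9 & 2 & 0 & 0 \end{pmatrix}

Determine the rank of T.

5

Row reduce to echelon form.
R2 ← R2 + (2)·R1: [0, 4, 7, -3, -3, 4]
R4 ← R4 + (1/3)·R1: [0, 13/3, 4/3, 11/3, 16/3, 4]
R5 ← R5 + (4/3)·R1: [0, 13/3, -11/3, 2/3, -8/3, 4]
R3 ← R3 + (1/4)·R2: [0, 0, -5/4, -15/4, 5/4, 6]
R4 ← R4 − (13/12)·R2: [0, 0, -25/4, 83/12, 103/12, -1/3]
R5 ← R5 − (13/12)·R2: [0, 0, -45/4, 47/12, 7/12, -1/3]
R4 ← R4 − (5)·R3: [0, 0, 0, 77/3, 7/3, -91/3]
R5 ← R5 − (9)·R3: [0, 0, 0, 113/3, -32/3, -163/3]
R5 ← R5 − (113/77)·R4: [0, 0, 0, 0, -155/11, -108/11]
Echelon form has 5 nonzero rows, so rank(T) = 5.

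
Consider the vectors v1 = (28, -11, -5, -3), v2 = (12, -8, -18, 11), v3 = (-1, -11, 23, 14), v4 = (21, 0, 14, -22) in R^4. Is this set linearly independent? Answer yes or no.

yes

Form the matrix with these vectors as rows and row reduce.
R2 ← R2 − (3/7)·R1: [0, -23/7, -111/7, 86/7]
R3 ← R3 + (1/28)·R1: [0, -319/28, 639/28, 389/28]
R4 ← R4 − (3/4)·R1: [0, 33/4, 71/4, -79/4]
R3 ← R3 − (319/92)·R2: [0, 0, 3579/46, -2641/92]
R4 ← R4 + (231/92)·R2: [0, 0, -1015/46, 1021/92]
R4 ← R4 + (1015/3579)·R3: [0, 0, 0, 10582/3579]
4 nonzero rows, so the 4 vectors span a space of dimension 4.
Since 4 = 4, the vectors are linearly independent.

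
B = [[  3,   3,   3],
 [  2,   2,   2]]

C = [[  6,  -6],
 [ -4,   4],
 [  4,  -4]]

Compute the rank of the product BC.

1

First compute BC:
[[ 18, -18],
 [ 12, -12]]
Now row reduce the product.
R2 ← R2 − (2/3)·R1: [0, 0]
1 nonzero row, so rank(BC) = 1.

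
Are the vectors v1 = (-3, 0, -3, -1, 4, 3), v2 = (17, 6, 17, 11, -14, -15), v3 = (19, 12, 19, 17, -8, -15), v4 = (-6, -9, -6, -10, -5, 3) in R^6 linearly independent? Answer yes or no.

no

Form the matrix with these vectors as rows and row reduce.
R2 ← R2 + (17/3)·R1: [0, 6, 0, 16/3, 26/3, 2]
R3 ← R3 + (19/3)·R1: [0, 12, 0, 32/3, 52/3, 4]
R4 ← R4 − (2)·R1: [0, -9, 0, -8, -13, -3]
R3 ← R3 − (2)·R2: [0, 0, 0, 0, 0, 0]
R4 ← R4 + (3/2)·R2: [0, 0, 0, 0, 0, 0]
2 nonzero rows, so the 4 vectors span a space of dimension 2.
Since 2 < 4, the vectors are linearly dependent.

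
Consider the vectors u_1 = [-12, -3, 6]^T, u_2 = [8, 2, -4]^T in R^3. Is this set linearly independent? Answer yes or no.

no

Form the matrix with these vectors as rows and row reduce.
R2 ← R2 + (2/3)·R1: [0, 0, 0]
1 nonzero row, so the 2 vectors span a space of dimension 1.
Since 1 < 2, the vectors are linearly dependent.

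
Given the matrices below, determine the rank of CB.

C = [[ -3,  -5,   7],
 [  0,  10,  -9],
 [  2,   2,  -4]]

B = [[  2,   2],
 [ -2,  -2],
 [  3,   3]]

First compute CB:
[[ 25,  25],
 [-47, -47],
 [-12, -12]]
Now row reduce the product.
R2 ← R2 + (47/25)·R1: [0, 0]
R3 ← R3 + (12/25)·R1: [0, 0]
1 nonzero row, so rank(CB) = 1.

1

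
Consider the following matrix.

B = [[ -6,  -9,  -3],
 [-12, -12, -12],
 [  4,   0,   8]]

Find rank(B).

2

Row reduce to echelon form.
R2 ← R2 − (2)·R1: [0, 6, -6]
R3 ← R3 + (2/3)·R1: [0, -6, 6]
R3 ← R3 + R2: [0, 0, 0]
Echelon form has 2 nonzero rows, so rank(B) = 2.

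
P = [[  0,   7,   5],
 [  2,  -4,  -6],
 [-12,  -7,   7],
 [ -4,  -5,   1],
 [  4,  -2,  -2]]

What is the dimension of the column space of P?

3

Row reduce to echelon form.
Swap R1 ↔ R2
R3 ← R3 + (6)·R1: [0, -31, -29]
R4 ← R4 + (2)·R1: [0, -13, -11]
R5 ← R5 − (2)·R1: [0, 6, 10]
R3 ← R3 + (31/7)·R2: [0, 0, -48/7]
R4 ← R4 + (13/7)·R2: [0, 0, -12/7]
R5 ← R5 − (6/7)·R2: [0, 0, 40/7]
R4 ← R4 − (1/4)·R3: [0, 0, 0]
R5 ← R5 + (5/6)·R3: [0, 0, 0]
Echelon form has 3 nonzero rows, so rank(P) = 3.
The column space has dimension equal to the rank: 3.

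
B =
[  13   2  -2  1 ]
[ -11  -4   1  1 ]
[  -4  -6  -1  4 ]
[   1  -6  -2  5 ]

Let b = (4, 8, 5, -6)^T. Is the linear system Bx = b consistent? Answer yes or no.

Row reduce the augmented matrix [B | b].
R2 ← R2 + (11/13)·R1: [0, -30/13, -9/13, 24/13, 148/13]
R3 ← R3 + (4/13)·R1: [0, -70/13, -21/13, 56/13, 81/13]
R4 ← R4 − (1/13)·R1: [0, -80/13, -24/13, 64/13, -82/13]
R3 ← R3 − (7/3)·R2: [0, 0, 0, 0, -61/3]
R4 ← R4 − (8/3)·R2: [0, 0, 0, 0, -110/3]
R4 ← R4 − (110/61)·R3: [0, 0, 0, 0, 0]
The echelon form has 3 nonzero rows; the last pivot sits in the augmented column, so rank(B) = 2 but rank([B|b]) = 3.
Since the ranks differ, the system is inconsistent.

no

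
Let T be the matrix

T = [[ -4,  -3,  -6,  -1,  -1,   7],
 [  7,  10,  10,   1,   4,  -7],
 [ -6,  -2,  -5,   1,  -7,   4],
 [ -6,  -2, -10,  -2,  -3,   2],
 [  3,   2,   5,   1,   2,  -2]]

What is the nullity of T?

1

Row reduce to echelon form.
R2 ← R2 + (7/4)·R1: [0, 19/4, -1/2, -3/4, 9/4, 21/4]
R3 ← R3 − (3/2)·R1: [0, 5/2, 4, 5/2, -11/2, -13/2]
R4 ← R4 − (3/2)·R1: [0, 5/2, -1, -1/2, -3/2, -17/2]
R5 ← R5 + (3/4)·R1: [0, -1/4, 1/2, 1/4, 5/4, 13/4]
R3 ← R3 − (10/19)·R2: [0, 0, 81/19, 55/19, -127/19, -176/19]
R4 ← R4 − (10/19)·R2: [0, 0, -14/19, -2/19, -51/19, -214/19]
R5 ← R5 + (1/19)·R2: [0, 0, 9/19, 4/19, 26/19, 67/19]
R4 ← R4 + (14/81)·R3: [0, 0, 0, 32/81, -311/81, -1042/81]
R5 ← R5 − (1/9)·R3: [0, 0, 0, -1/9, 19/9, 41/9]
R5 ← R5 + (9/32)·R4: [0, 0, 0, 0, 33/32, 15/16]
5 nonzero rows, so rank(T) = 5.
T has 6 columns; by rank–nullity, nullity = 6 − 5 = 1.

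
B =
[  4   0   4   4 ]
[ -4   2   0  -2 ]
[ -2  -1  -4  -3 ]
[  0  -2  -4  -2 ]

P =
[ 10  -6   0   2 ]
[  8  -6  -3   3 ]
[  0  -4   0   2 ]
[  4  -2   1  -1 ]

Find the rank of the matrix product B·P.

2

First compute BP:
[[ 56, -48,   4,  12],
 [-32,  16,  -8,   0],
 [-40,  40,   0, -12],
 [-24,  32,   4, -12]]
Now row reduce the product.
R2 ← R2 + (4/7)·R1: [0, -80/7, -40/7, 48/7]
R3 ← R3 + (5/7)·R1: [0, 40/7, 20/7, -24/7]
R4 ← R4 + (3/7)·R1: [0, 80/7, 40/7, -48/7]
R3 ← R3 + (1/2)·R2: [0, 0, 0, 0]
R4 ← R4 + R2: [0, 0, 0, 0]
2 nonzero rows, so rank(BP) = 2.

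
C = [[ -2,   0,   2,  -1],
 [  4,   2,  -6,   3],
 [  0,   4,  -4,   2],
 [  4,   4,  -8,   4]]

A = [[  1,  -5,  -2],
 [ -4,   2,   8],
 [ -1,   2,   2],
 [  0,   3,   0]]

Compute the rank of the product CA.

2

First compute CA:
[[ -4,  11,   8],
 [  2, -19,  -4],
 [-12,   6,  24],
 [ -4, -16,   8]]
Now row reduce the product.
R2 ← R2 + (1/2)·R1: [0, -27/2, 0]
R3 ← R3 − (3)·R1: [0, -27, 0]
R4 ← R4 − R1: [0, -27, 0]
R3 ← R3 − (2)·R2: [0, 0, 0]
R4 ← R4 − (2)·R2: [0, 0, 0]
2 nonzero rows, so rank(CA) = 2.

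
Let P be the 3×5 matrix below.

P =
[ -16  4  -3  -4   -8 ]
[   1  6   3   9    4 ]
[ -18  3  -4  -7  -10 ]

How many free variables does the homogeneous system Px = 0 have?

Row reduce to echelon form.
R2 ← R2 + (1/16)·R1: [0, 25/4, 45/16, 35/4, 7/2]
R3 ← R3 − (9/8)·R1: [0, -3/2, -5/8, -5/2, -1]
R3 ← R3 + (6/25)·R2: [0, 0, 1/20, -2/5, -4/25]
3 nonzero rows, so rank(P) = 3.
P has 5 columns; by rank–nullity, nullity = 5 − 3 = 2.

2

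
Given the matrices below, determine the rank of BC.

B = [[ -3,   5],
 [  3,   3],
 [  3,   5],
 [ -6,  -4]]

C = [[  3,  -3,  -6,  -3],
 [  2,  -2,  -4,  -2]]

1

First compute BC:
[[  1,  -1,  -2,  -1],
 [ 15, -15, -30, -15],
 [ 19, -19, -38, -19],
 [-26,  26,  52,  26]]
Now row reduce the product.
R2 ← R2 − (15)·R1: [0, 0, 0, 0]
R3 ← R3 − (19)·R1: [0, 0, 0, 0]
R4 ← R4 + (26)·R1: [0, 0, 0, 0]
1 nonzero row, so rank(BC) = 1.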